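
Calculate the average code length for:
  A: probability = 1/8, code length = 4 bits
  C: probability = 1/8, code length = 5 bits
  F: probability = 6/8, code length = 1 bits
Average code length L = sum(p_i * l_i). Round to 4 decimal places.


Weighted contributions p_i * l_i:
  A: (1/8) * 4 = 4/8
  C: (1/8) * 5 = 5/8
  F: (6/8) * 1 = 6/8
Sum = (4 + 5 + 6)/8 = 15/8

L = 15/8 = 1.8750 bits/symbol


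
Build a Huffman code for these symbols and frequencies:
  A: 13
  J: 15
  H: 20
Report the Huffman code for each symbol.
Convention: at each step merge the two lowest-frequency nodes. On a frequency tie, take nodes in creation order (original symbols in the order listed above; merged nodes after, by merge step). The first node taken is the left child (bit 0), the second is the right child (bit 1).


Huffman tree construction:
Step 1: Merge A(13) + J(15) = 28
Step 2: Merge H(20) + (A+J)(28) = 48
Read each symbol's code off the tree from the root (left child = 0, right child = 1).

Codes:
  A: 10 (length 2)
  J: 11 (length 2)
  H: 0 (length 1)
Average code length: 76/48 = 1.5833 bits/symbol


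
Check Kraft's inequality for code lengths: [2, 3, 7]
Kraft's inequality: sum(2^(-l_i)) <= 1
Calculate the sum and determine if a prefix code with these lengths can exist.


Sum = 2^(-2) + 2^(-3) + 2^(-7)
    = 0.25 + 0.125 + 0.0078125
    = 49/128 = 0.3828125
Since 0.3828125 <= 1, Kraft's inequality IS satisfied.
A prefix code with these lengths CAN exist.

Kraft sum = 0.3828125. Satisfied.


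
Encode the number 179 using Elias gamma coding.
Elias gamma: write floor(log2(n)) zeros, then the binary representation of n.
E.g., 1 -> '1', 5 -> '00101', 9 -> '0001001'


num_bits = floor(log2(179)) + 1 = 8
leading_zeros = num_bits - 1 = 7
binary(179) = 10110011

Elias gamma(179) = '0000000' + '10110011' = 000000010110011 (15 bits)


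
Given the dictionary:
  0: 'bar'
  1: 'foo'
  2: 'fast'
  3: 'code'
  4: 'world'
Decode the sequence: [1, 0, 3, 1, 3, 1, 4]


Look up each index in the dictionary:
  1 -> 'foo'
  0 -> 'bar'
  3 -> 'code'
  1 -> 'foo'
  3 -> 'code'
  1 -> 'foo'
  4 -> 'world'

Decoded: "foo bar code foo code foo world"


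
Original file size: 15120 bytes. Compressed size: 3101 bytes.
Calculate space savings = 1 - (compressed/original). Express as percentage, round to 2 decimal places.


ratio = compressed/original = 3101/15120 = 0.205093
savings = 1 - ratio = 1 - 0.205093 = 0.794907
as a percentage: 0.794907 * 100 = 79.49%

Space savings = 1 - 3101/15120 = 79.49%


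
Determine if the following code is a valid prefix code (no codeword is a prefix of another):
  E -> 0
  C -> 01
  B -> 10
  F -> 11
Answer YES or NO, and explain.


Checking each pair (does one codeword prefix another?):
  E='0' vs C='01': prefix -- VIOLATION

NO -- this is NOT a valid prefix code. E (0) is a prefix of C (01).


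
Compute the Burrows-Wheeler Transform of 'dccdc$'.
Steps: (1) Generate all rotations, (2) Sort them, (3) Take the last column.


Rotations (sorted):
  0: $dccdc -> last char: c
  1: c$dccd -> last char: d
  2: ccdc$d -> last char: d
  3: cdc$dc -> last char: c
  4: dc$dcc -> last char: c
  5: dccdc$ -> last char: $


BWT = cddcc$


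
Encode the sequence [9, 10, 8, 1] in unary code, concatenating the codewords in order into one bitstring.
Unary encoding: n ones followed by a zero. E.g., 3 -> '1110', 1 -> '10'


Encode each number as n ones followed by a terminating 0:
  9 -> 1111111110 (10 bits)
  10 -> 11111111110 (11 bits)
  8 -> 111111110 (9 bits)
  1 -> 10 (2 bits)
Total length = 10 + 11 + 9 + 2 = 32 bits.

Unary([9, 10, 8, 1]) = 11111111101111111111011111111010 (32 bits)


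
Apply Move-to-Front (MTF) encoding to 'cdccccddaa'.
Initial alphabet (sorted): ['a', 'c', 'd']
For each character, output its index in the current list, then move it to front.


MTF encoding:
'c': index 1 in ['a', 'c', 'd'] -> ['c', 'a', 'd']
'd': index 2 in ['c', 'a', 'd'] -> ['d', 'c', 'a']
'c': index 1 in ['d', 'c', 'a'] -> ['c', 'd', 'a']
'c': index 0 in ['c', 'd', 'a'] -> ['c', 'd', 'a']
'c': index 0 in ['c', 'd', 'a'] -> ['c', 'd', 'a']
'c': index 0 in ['c', 'd', 'a'] -> ['c', 'd', 'a']
'd': index 1 in ['c', 'd', 'a'] -> ['d', 'c', 'a']
'd': index 0 in ['d', 'c', 'a'] -> ['d', 'c', 'a']
'a': index 2 in ['d', 'c', 'a'] -> ['a', 'd', 'c']
'a': index 0 in ['a', 'd', 'c'] -> ['a', 'd', 'c']


Output: [1, 2, 1, 0, 0, 0, 1, 0, 2, 0]


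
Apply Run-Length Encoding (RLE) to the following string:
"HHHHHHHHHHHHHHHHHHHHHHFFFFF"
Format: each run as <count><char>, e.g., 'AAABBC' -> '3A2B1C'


Scanning runs left to right:
  i=0: run of 'H' x 22 -> '22H'
  i=22: run of 'F' x 5 -> '5F'

RLE = 22H5F


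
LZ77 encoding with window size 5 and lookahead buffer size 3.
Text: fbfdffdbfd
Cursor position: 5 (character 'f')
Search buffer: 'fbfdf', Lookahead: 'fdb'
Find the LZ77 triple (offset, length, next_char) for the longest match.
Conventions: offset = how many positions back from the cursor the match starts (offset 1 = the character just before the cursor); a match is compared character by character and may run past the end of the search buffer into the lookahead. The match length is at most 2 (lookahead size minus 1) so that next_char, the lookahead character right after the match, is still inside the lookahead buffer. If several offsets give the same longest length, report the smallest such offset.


Try each offset into the search buffer:
  offset=1 (pos 4, char 'f'): match length 1
  offset=2 (pos 3, char 'd'): match length 0
  offset=3 (pos 2, char 'f'): match length 2
  offset=4 (pos 1, char 'b'): match length 0
  offset=5 (pos 0, char 'f'): match length 1
Longest match has length 2 at offset 3.
next_char = character at position 5 + 2 = 7 -> 'b'

Best match: offset=3, length=2 (matching 'fd' starting at position 2)
LZ77 triple: (3, 2, 'b')


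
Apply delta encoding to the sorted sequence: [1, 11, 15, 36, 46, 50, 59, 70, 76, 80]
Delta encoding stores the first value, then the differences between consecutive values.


First value: 1
Deltas:
  11 - 1 = 10
  15 - 11 = 4
  36 - 15 = 21
  46 - 36 = 10
  50 - 46 = 4
  59 - 50 = 9
  70 - 59 = 11
  76 - 70 = 6
  80 - 76 = 4


Delta encoded: [1, 10, 4, 21, 10, 4, 9, 11, 6, 4]


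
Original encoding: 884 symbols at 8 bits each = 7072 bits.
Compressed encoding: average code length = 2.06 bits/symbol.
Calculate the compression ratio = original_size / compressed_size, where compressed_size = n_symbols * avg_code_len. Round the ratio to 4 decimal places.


original_size = n_symbols * orig_bits = 884 * 8 = 7072 bits
compressed_size = n_symbols * avg_code_len = 884 * 2.06 = 1821.04 bits
ratio = original_size / compressed_size = 7072 / 1821.04 = 3.8835

Compression ratio = 3.8835


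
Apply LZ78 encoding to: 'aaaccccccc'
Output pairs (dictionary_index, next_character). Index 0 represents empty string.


LZ78 encoding steps:
Dictionary: {0: ''}
Step 1: w='' (idx 0), next='a' -> output (0, 'a'), add 'a' as idx 1
Step 2: w='a' (idx 1), next='a' -> output (1, 'a'), add 'aa' as idx 2
Step 3: w='' (idx 0), next='c' -> output (0, 'c'), add 'c' as idx 3
Step 4: w='c' (idx 3), next='c' -> output (3, 'c'), add 'cc' as idx 4
Step 5: w='cc' (idx 4), next='c' -> output (4, 'c'), add 'ccc' as idx 5
Step 6: w='c' (idx 3), end of input -> output (3, '')


Encoded: [(0, 'a'), (1, 'a'), (0, 'c'), (3, 'c'), (4, 'c'), (3, '')]


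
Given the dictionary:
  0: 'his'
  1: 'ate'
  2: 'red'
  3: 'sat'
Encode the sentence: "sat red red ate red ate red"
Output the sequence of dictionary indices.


Look up each word in the dictionary:
  'sat' -> 3
  'red' -> 2
  'red' -> 2
  'ate' -> 1
  'red' -> 2
  'ate' -> 1
  'red' -> 2

Encoded: [3, 2, 2, 1, 2, 1, 2]


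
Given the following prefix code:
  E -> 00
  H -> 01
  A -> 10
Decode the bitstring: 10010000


Decoding step by step:
Bits 10 -> A
Bits 01 -> H
Bits 00 -> E
Bits 00 -> E


Decoded message: AHEE


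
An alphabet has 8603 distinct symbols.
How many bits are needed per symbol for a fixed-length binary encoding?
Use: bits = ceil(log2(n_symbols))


log2(8603) = 13.0706
Bracket: 2^13 = 8192 < 8603 <= 2^14 = 16384
So ceil(log2(8603)) = 14

bits = ceil(log2(8603)) = ceil(13.0706) = 14 bits


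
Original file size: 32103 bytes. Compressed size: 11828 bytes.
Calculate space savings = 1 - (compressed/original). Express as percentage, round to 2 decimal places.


ratio = compressed/original = 11828/32103 = 0.368439
savings = 1 - ratio = 1 - 0.368439 = 0.631561
as a percentage: 0.631561 * 100 = 63.16%

Space savings = 1 - 11828/32103 = 63.16%


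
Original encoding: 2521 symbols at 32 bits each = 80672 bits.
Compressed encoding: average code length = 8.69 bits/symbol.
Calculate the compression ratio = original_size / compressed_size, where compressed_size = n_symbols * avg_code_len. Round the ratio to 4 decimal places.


original_size = n_symbols * orig_bits = 2521 * 32 = 80672 bits
compressed_size = n_symbols * avg_code_len = 2521 * 8.69 = 21907.49 bits
ratio = original_size / compressed_size = 80672 / 21907.49 = 3.6824

Compression ratio = 3.6824


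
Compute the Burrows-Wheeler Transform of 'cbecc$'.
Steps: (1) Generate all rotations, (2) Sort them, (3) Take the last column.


Rotations (sorted):
  0: $cbecc -> last char: c
  1: becc$c -> last char: c
  2: c$cbec -> last char: c
  3: cbecc$ -> last char: $
  4: cc$cbe -> last char: e
  5: ecc$cb -> last char: b


BWT = ccc$eb


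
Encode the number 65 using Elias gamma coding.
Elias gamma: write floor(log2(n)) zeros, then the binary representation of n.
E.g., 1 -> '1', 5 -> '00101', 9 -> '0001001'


num_bits = floor(log2(65)) + 1 = 7
leading_zeros = num_bits - 1 = 6
binary(65) = 1000001

Elias gamma(65) = '000000' + '1000001' = 0000001000001 (13 bits)


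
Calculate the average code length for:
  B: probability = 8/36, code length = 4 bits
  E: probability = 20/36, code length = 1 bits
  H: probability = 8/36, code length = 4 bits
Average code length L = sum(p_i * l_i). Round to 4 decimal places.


Weighted contributions p_i * l_i:
  B: (8/36) * 4 = 32/36
  E: (20/36) * 1 = 20/36
  H: (8/36) * 4 = 32/36
Sum = (32 + 20 + 32)/36 = 84/36

L = 84/36 = 2.3333 bits/symbol


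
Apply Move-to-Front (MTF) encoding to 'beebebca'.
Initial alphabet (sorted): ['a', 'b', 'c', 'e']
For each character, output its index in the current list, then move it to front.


MTF encoding:
'b': index 1 in ['a', 'b', 'c', 'e'] -> ['b', 'a', 'c', 'e']
'e': index 3 in ['b', 'a', 'c', 'e'] -> ['e', 'b', 'a', 'c']
'e': index 0 in ['e', 'b', 'a', 'c'] -> ['e', 'b', 'a', 'c']
'b': index 1 in ['e', 'b', 'a', 'c'] -> ['b', 'e', 'a', 'c']
'e': index 1 in ['b', 'e', 'a', 'c'] -> ['e', 'b', 'a', 'c']
'b': index 1 in ['e', 'b', 'a', 'c'] -> ['b', 'e', 'a', 'c']
'c': index 3 in ['b', 'e', 'a', 'c'] -> ['c', 'b', 'e', 'a']
'a': index 3 in ['c', 'b', 'e', 'a'] -> ['a', 'c', 'b', 'e']


Output: [1, 3, 0, 1, 1, 1, 3, 3]


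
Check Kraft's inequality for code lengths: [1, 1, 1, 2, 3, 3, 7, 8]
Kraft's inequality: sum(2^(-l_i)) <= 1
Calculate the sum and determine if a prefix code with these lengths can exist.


Sum = 2^(-1) + 2^(-1) + 2^(-1) + 2^(-2) + 2^(-3) + 2^(-3) + 2^(-7) + 2^(-8)
    = 0.5 + 0.5 + 0.5 + 0.25 + 0.125 + 0.125 + 0.0078125 + 0.00390625
    = 515/256 = 2.01171875
Since 2.01171875 > 1, Kraft's inequality is NOT satisfied.
A prefix code with these lengths CANNOT exist.

Kraft sum = 2.01171875. Not satisfied.


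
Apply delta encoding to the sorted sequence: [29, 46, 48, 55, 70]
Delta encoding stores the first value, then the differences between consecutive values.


First value: 29
Deltas:
  46 - 29 = 17
  48 - 46 = 2
  55 - 48 = 7
  70 - 55 = 15


Delta encoded: [29, 17, 2, 7, 15]


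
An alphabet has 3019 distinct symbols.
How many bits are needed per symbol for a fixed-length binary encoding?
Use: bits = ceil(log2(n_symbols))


log2(3019) = 11.5599
Bracket: 2^11 = 2048 < 3019 <= 2^12 = 4096
So ceil(log2(3019)) = 12

bits = ceil(log2(3019)) = ceil(11.5599) = 12 bits


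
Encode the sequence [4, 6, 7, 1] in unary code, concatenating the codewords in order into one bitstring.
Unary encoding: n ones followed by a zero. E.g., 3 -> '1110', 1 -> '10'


Encode each number as n ones followed by a terminating 0:
  4 -> 11110 (5 bits)
  6 -> 1111110 (7 bits)
  7 -> 11111110 (8 bits)
  1 -> 10 (2 bits)
Total length = 5 + 7 + 8 + 2 = 22 bits.

Unary([4, 6, 7, 1]) = 1111011111101111111010 (22 bits)


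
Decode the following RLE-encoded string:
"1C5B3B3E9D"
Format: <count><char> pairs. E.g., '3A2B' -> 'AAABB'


Expanding each <count><char> pair:
  1C -> 'C'
  5B -> 'BBBBB'
  3B -> 'BBB'
  3E -> 'EEE'
  9D -> 'DDDDDDDDD'

Decoded = CBBBBBBBBEEEDDDDDDDDD


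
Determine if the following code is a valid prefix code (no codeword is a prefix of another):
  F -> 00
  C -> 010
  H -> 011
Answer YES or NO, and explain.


Checking each pair (does one codeword prefix another?):
  F='00' vs C='010': no prefix
  F='00' vs H='011': no prefix
  C='010' vs F='00': no prefix
  C='010' vs H='011': no prefix
  H='011' vs F='00': no prefix
  H='011' vs C='010': no prefix
No violation found over all pairs.

YES -- this is a valid prefix code. No codeword is a prefix of any other codeword.


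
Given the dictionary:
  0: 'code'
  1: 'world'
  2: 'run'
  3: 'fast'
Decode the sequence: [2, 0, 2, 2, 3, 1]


Look up each index in the dictionary:
  2 -> 'run'
  0 -> 'code'
  2 -> 'run'
  2 -> 'run'
  3 -> 'fast'
  1 -> 'world'

Decoded: "run code run run fast world"


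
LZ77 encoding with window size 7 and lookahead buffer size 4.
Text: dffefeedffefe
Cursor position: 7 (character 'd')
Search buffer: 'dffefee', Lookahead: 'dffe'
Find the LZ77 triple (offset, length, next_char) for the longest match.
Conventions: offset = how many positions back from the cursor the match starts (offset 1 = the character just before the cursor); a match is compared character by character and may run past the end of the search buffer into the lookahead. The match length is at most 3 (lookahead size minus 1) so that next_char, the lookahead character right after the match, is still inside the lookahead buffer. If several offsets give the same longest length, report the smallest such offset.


Try each offset into the search buffer:
  offset=1 (pos 6, char 'e'): match length 0
  offset=2 (pos 5, char 'e'): match length 0
  offset=3 (pos 4, char 'f'): match length 0
  offset=4 (pos 3, char 'e'): match length 0
  offset=5 (pos 2, char 'f'): match length 0
  offset=6 (pos 1, char 'f'): match length 0
  offset=7 (pos 0, char 'd'): match length 3
Longest match has length 3 at offset 7.
next_char = character at position 7 + 3 = 10 -> 'e'

Best match: offset=7, length=3 (matching 'dff' starting at position 0)
LZ77 triple: (7, 3, 'e')


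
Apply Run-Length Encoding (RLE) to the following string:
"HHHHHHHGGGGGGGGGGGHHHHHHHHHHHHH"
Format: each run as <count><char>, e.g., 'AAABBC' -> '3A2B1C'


Scanning runs left to right:
  i=0: run of 'H' x 7 -> '7H'
  i=7: run of 'G' x 11 -> '11G'
  i=18: run of 'H' x 13 -> '13H'

RLE = 7H11G13H


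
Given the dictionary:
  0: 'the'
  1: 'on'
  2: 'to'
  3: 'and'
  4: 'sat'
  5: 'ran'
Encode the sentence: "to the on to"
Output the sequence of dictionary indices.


Look up each word in the dictionary:
  'to' -> 2
  'the' -> 0
  'on' -> 1
  'to' -> 2

Encoded: [2, 0, 1, 2]


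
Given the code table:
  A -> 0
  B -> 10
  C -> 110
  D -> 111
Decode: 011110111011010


Decoding:
0 -> A
111 -> D
10 -> B
111 -> D
0 -> A
110 -> C
10 -> B


Result: ADBDACB


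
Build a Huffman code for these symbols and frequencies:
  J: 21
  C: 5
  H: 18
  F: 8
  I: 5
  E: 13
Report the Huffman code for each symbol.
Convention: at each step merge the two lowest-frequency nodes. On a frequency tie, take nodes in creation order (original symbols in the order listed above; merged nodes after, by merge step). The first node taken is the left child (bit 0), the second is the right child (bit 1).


Huffman tree construction:
Step 1: Merge C(5) + I(5) = 10
Step 2: Merge F(8) + (C+I)(10) = 18
Step 3: Merge E(13) + H(18) = 31
Step 4: Merge (F+(C+I))(18) + J(21) = 39
Step 5: Merge (E+H)(31) + ((F+(C+I))+J)(39) = 70
Read each symbol's code off the tree from the root (left child = 0, right child = 1).

Codes:
  J: 11 (length 2)
  C: 1010 (length 4)
  H: 01 (length 2)
  F: 100 (length 3)
  I: 1011 (length 4)
  E: 00 (length 2)
Average code length: 168/70 = 2.4000 bits/symbol


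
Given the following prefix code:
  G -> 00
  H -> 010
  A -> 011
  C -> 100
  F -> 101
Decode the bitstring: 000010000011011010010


Decoding step by step:
Bits 00 -> G
Bits 00 -> G
Bits 100 -> C
Bits 00 -> G
Bits 011 -> A
Bits 011 -> A
Bits 010 -> H
Bits 010 -> H


Decoded message: GGCGAAHH


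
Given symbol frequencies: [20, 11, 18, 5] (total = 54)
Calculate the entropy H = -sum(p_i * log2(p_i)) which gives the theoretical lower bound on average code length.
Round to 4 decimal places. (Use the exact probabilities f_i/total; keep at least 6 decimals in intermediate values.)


Per-symbol terms -p_i * log2(p_i) with p_i = f_i/54:
  p = 20/54 = 0.370370: log2(p) = -1.432959, -p*log2(p) = 0.530726
  p = 11/54 = 0.203704: log2(p) = -2.295456, -p*log2(p) = 0.467593
  p = 18/54 = 0.333333: log2(p) = -1.584963, -p*log2(p) = 0.528321
  p = 5/54 = 0.092593: log2(p) = -3.432959, -p*log2(p) = 0.317867
H = 0.530726 + 0.467593 + 0.528321 + 0.317867 = 1.844507

H = 1.8445 bits/symbol


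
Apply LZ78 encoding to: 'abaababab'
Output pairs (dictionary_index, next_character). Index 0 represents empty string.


LZ78 encoding steps:
Dictionary: {0: ''}
Step 1: w='' (idx 0), next='a' -> output (0, 'a'), add 'a' as idx 1
Step 2: w='' (idx 0), next='b' -> output (0, 'b'), add 'b' as idx 2
Step 3: w='a' (idx 1), next='a' -> output (1, 'a'), add 'aa' as idx 3
Step 4: w='b' (idx 2), next='a' -> output (2, 'a'), add 'ba' as idx 4
Step 5: w='ba' (idx 4), next='b' -> output (4, 'b'), add 'bab' as idx 5


Encoded: [(0, 'a'), (0, 'b'), (1, 'a'), (2, 'a'), (4, 'b')]


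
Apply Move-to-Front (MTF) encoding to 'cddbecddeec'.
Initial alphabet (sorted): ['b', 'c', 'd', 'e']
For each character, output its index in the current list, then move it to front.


MTF encoding:
'c': index 1 in ['b', 'c', 'd', 'e'] -> ['c', 'b', 'd', 'e']
'd': index 2 in ['c', 'b', 'd', 'e'] -> ['d', 'c', 'b', 'e']
'd': index 0 in ['d', 'c', 'b', 'e'] -> ['d', 'c', 'b', 'e']
'b': index 2 in ['d', 'c', 'b', 'e'] -> ['b', 'd', 'c', 'e']
'e': index 3 in ['b', 'd', 'c', 'e'] -> ['e', 'b', 'd', 'c']
'c': index 3 in ['e', 'b', 'd', 'c'] -> ['c', 'e', 'b', 'd']
'd': index 3 in ['c', 'e', 'b', 'd'] -> ['d', 'c', 'e', 'b']
'd': index 0 in ['d', 'c', 'e', 'b'] -> ['d', 'c', 'e', 'b']
'e': index 2 in ['d', 'c', 'e', 'b'] -> ['e', 'd', 'c', 'b']
'e': index 0 in ['e', 'd', 'c', 'b'] -> ['e', 'd', 'c', 'b']
'c': index 2 in ['e', 'd', 'c', 'b'] -> ['c', 'e', 'd', 'b']


Output: [1, 2, 0, 2, 3, 3, 3, 0, 2, 0, 2]


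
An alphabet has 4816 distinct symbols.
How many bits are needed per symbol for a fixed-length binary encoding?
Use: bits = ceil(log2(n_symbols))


log2(4816) = 12.2336
Bracket: 2^12 = 4096 < 4816 <= 2^13 = 8192
So ceil(log2(4816)) = 13

bits = ceil(log2(4816)) = ceil(12.2336) = 13 bits


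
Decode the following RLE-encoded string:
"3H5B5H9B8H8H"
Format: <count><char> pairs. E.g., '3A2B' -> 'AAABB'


Expanding each <count><char> pair:
  3H -> 'HHH'
  5B -> 'BBBBB'
  5H -> 'HHHHH'
  9B -> 'BBBBBBBBB'
  8H -> 'HHHHHHHH'
  8H -> 'HHHHHHHH'

Decoded = HHHBBBBBHHHHHBBBBBBBBBHHHHHHHHHHHHHHHH


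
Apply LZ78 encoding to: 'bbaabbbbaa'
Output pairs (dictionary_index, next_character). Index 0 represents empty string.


LZ78 encoding steps:
Dictionary: {0: ''}
Step 1: w='' (idx 0), next='b' -> output (0, 'b'), add 'b' as idx 1
Step 2: w='b' (idx 1), next='a' -> output (1, 'a'), add 'ba' as idx 2
Step 3: w='' (idx 0), next='a' -> output (0, 'a'), add 'a' as idx 3
Step 4: w='b' (idx 1), next='b' -> output (1, 'b'), add 'bb' as idx 4
Step 5: w='bb' (idx 4), next='a' -> output (4, 'a'), add 'bba' as idx 5
Step 6: w='a' (idx 3), end of input -> output (3, '')


Encoded: [(0, 'b'), (1, 'a'), (0, 'a'), (1, 'b'), (4, 'a'), (3, '')]


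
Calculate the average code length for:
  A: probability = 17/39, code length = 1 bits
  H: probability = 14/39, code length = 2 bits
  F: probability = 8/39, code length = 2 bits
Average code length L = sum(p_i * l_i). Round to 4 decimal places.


Weighted contributions p_i * l_i:
  A: (17/39) * 1 = 17/39
  H: (14/39) * 2 = 28/39
  F: (8/39) * 2 = 16/39
Sum = (17 + 28 + 16)/39 = 61/39

L = 61/39 = 1.5641 bits/symbol


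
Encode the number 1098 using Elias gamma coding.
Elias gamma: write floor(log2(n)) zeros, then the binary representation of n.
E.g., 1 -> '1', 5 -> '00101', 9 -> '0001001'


num_bits = floor(log2(1098)) + 1 = 11
leading_zeros = num_bits - 1 = 10
binary(1098) = 10001001010

Elias gamma(1098) = '0000000000' + '10001001010' = 000000000010001001010 (21 bits)


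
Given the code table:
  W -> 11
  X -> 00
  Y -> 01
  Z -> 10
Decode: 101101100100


Decoding:
10 -> Z
11 -> W
01 -> Y
10 -> Z
01 -> Y
00 -> X


Result: ZWYZYX


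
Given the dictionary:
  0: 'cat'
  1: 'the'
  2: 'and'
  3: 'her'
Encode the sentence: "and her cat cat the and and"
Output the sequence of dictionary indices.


Look up each word in the dictionary:
  'and' -> 2
  'her' -> 3
  'cat' -> 0
  'cat' -> 0
  'the' -> 1
  'and' -> 2
  'and' -> 2

Encoded: [2, 3, 0, 0, 1, 2, 2]


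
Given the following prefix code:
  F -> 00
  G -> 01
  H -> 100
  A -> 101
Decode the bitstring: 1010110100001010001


Decoding step by step:
Bits 101 -> A
Bits 01 -> G
Bits 101 -> A
Bits 00 -> F
Bits 00 -> F
Bits 101 -> A
Bits 00 -> F
Bits 01 -> G


Decoded message: AGAFFAFG


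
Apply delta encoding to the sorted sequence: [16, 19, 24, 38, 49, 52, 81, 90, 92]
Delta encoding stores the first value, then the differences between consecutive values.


First value: 16
Deltas:
  19 - 16 = 3
  24 - 19 = 5
  38 - 24 = 14
  49 - 38 = 11
  52 - 49 = 3
  81 - 52 = 29
  90 - 81 = 9
  92 - 90 = 2


Delta encoded: [16, 3, 5, 14, 11, 3, 29, 9, 2]


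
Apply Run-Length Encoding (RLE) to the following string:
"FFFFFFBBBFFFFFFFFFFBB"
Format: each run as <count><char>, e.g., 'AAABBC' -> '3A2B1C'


Scanning runs left to right:
  i=0: run of 'F' x 6 -> '6F'
  i=6: run of 'B' x 3 -> '3B'
  i=9: run of 'F' x 10 -> '10F'
  i=19: run of 'B' x 2 -> '2B'

RLE = 6F3B10F2B


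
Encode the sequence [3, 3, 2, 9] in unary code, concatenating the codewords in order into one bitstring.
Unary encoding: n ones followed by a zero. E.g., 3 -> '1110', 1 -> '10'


Encode each number as n ones followed by a terminating 0:
  3 -> 1110 (4 bits)
  3 -> 1110 (4 bits)
  2 -> 110 (3 bits)
  9 -> 1111111110 (10 bits)
Total length = 4 + 4 + 3 + 10 = 21 bits.

Unary([3, 3, 2, 9]) = 111011101101111111110 (21 bits)


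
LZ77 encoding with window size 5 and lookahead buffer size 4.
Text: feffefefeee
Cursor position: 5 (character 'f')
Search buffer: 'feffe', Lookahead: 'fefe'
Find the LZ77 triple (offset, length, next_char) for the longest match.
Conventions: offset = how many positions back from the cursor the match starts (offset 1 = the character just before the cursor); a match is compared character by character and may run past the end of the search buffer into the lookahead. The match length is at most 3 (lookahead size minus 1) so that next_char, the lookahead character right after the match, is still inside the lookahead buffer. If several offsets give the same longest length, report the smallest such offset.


Try each offset into the search buffer:
  offset=1 (pos 4, char 'e'): match length 0
  offset=2 (pos 3, char 'f'): match length 3
  offset=3 (pos 2, char 'f'): match length 1
  offset=4 (pos 1, char 'e'): match length 0
  offset=5 (pos 0, char 'f'): match length 3
Longest match has length 3, found at offsets 2, 5; take the smallest, offset 2.
next_char = character at position 5 + 3 = 8 -> 'e'

Best match: offset=2, length=3 (matching 'fef' starting at position 3)
LZ77 triple: (2, 3, 'e')


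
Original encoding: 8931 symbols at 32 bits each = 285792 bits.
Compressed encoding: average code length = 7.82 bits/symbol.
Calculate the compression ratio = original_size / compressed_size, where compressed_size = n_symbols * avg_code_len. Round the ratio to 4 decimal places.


original_size = n_symbols * orig_bits = 8931 * 32 = 285792 bits
compressed_size = n_symbols * avg_code_len = 8931 * 7.82 = 69840.42 bits
ratio = original_size / compressed_size = 285792 / 69840.42 = 4.0921

Compression ratio = 4.0921


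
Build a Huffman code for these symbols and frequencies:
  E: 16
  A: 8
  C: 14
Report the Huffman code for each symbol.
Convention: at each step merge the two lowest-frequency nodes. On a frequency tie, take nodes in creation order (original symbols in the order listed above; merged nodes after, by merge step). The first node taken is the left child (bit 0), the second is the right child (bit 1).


Huffman tree construction:
Step 1: Merge A(8) + C(14) = 22
Step 2: Merge E(16) + (A+C)(22) = 38
Read each symbol's code off the tree from the root (left child = 0, right child = 1).

Codes:
  E: 0 (length 1)
  A: 10 (length 2)
  C: 11 (length 2)
Average code length: 60/38 = 1.5789 bits/symbol


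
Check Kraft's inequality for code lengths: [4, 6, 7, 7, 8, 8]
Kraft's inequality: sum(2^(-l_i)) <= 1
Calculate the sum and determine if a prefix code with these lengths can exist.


Sum = 2^(-4) + 2^(-6) + 2^(-7) + 2^(-7) + 2^(-8) + 2^(-8)
    = 0.0625 + 0.015625 + 0.0078125 + 0.0078125 + 0.00390625 + 0.00390625
    = 26/256 = 0.1015625
Since 0.1015625 <= 1, Kraft's inequality IS satisfied.
A prefix code with these lengths CAN exist.

Kraft sum = 0.1015625. Satisfied.


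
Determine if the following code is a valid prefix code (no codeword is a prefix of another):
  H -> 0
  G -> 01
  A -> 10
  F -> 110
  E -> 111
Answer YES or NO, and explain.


Checking each pair (does one codeword prefix another?):
  H='0' vs G='01': prefix -- VIOLATION

NO -- this is NOT a valid prefix code. H (0) is a prefix of G (01).


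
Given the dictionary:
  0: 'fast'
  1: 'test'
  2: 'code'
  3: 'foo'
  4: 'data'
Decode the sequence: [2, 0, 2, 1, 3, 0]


Look up each index in the dictionary:
  2 -> 'code'
  0 -> 'fast'
  2 -> 'code'
  1 -> 'test'
  3 -> 'foo'
  0 -> 'fast'

Decoded: "code fast code test foo fast"


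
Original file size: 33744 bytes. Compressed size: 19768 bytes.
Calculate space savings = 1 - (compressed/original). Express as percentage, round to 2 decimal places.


ratio = compressed/original = 19768/33744 = 0.585823
savings = 1 - ratio = 1 - 0.585823 = 0.414177
as a percentage: 0.414177 * 100 = 41.42%

Space savings = 1 - 19768/33744 = 41.42%


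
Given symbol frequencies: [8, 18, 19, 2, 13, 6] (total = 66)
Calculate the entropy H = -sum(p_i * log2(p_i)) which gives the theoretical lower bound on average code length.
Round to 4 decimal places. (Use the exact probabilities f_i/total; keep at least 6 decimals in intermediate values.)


Per-symbol terms -p_i * log2(p_i) with p_i = f_i/66:
  p = 8/66 = 0.121212: log2(p) = -3.044394, -p*log2(p) = 0.369017
  p = 18/66 = 0.272727: log2(p) = -1.874469, -p*log2(p) = 0.511219
  p = 19/66 = 0.287879: log2(p) = -1.796467, -p*log2(p) = 0.517165
  p = 2/66 = 0.030303: log2(p) = -5.044394, -p*log2(p) = 0.152860
  p = 13/66 = 0.196970: log2(p) = -2.343954, -p*log2(p) = 0.461688
  p = 6/66 = 0.090909: log2(p) = -3.459432, -p*log2(p) = 0.314494
H = 0.369017 + 0.511219 + 0.517165 + 0.152860 + 0.461688 + 0.314494 = 2.326443

H = 2.3264 bits/symbol


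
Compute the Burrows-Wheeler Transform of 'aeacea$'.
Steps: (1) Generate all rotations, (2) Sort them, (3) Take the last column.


Rotations (sorted):
  0: $aeacea -> last char: a
  1: a$aeace -> last char: e
  2: acea$ae -> last char: e
  3: aeacea$ -> last char: $
  4: cea$aea -> last char: a
  5: ea$aeac -> last char: c
  6: eacea$a -> last char: a


BWT = aee$aca


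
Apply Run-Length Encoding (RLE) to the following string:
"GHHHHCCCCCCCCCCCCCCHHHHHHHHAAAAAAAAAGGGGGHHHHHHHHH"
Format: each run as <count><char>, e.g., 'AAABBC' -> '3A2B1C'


Scanning runs left to right:
  i=0: run of 'G' x 1 -> '1G'
  i=1: run of 'H' x 4 -> '4H'
  i=5: run of 'C' x 14 -> '14C'
  i=19: run of 'H' x 8 -> '8H'
  i=27: run of 'A' x 9 -> '9A'
  i=36: run of 'G' x 5 -> '5G'
  i=41: run of 'H' x 9 -> '9H'

RLE = 1G4H14C8H9A5G9H


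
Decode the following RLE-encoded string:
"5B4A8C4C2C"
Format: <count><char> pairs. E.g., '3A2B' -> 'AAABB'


Expanding each <count><char> pair:
  5B -> 'BBBBB'
  4A -> 'AAAA'
  8C -> 'CCCCCCCC'
  4C -> 'CCCC'
  2C -> 'CC'

Decoded = BBBBBAAAACCCCCCCCCCCCCC


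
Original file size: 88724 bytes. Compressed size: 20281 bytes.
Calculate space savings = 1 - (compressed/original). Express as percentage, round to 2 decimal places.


ratio = compressed/original = 20281/88724 = 0.228585
savings = 1 - ratio = 1 - 0.228585 = 0.771415
as a percentage: 0.771415 * 100 = 77.14%

Space savings = 1 - 20281/88724 = 77.14%


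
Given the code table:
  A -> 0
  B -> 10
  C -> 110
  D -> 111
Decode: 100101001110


Decoding:
10 -> B
0 -> A
10 -> B
10 -> B
0 -> A
111 -> D
0 -> A


Result: BABBADA


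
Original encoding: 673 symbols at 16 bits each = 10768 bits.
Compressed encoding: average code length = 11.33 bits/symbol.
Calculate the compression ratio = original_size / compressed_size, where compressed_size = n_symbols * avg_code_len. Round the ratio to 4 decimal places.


original_size = n_symbols * orig_bits = 673 * 16 = 10768 bits
compressed_size = n_symbols * avg_code_len = 673 * 11.33 = 7625.09 bits
ratio = original_size / compressed_size = 10768 / 7625.09 = 1.4122

Compression ratio = 1.4122


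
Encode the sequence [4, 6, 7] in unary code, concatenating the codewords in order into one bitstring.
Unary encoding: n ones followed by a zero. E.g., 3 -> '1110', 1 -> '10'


Encode each number as n ones followed by a terminating 0:
  4 -> 11110 (5 bits)
  6 -> 1111110 (7 bits)
  7 -> 11111110 (8 bits)
Total length = 5 + 7 + 8 = 20 bits.

Unary([4, 6, 7]) = 11110111111011111110 (20 bits)


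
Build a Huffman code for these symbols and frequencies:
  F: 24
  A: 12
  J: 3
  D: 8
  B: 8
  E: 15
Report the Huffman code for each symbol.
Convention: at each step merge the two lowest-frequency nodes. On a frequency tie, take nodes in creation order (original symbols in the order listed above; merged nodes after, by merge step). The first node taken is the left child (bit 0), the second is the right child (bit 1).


Huffman tree construction:
Step 1: Merge J(3) + D(8) = 11
Step 2: Merge B(8) + (J+D)(11) = 19
Step 3: Merge A(12) + E(15) = 27
Step 4: Merge (B+(J+D))(19) + F(24) = 43
Step 5: Merge (A+E)(27) + ((B+(J+D))+F)(43) = 70
Read each symbol's code off the tree from the root (left child = 0, right child = 1).

Codes:
  F: 11 (length 2)
  A: 00 (length 2)
  J: 1010 (length 4)
  D: 1011 (length 4)
  B: 100 (length 3)
  E: 01 (length 2)
Average code length: 170/70 = 2.4286 bits/symbol


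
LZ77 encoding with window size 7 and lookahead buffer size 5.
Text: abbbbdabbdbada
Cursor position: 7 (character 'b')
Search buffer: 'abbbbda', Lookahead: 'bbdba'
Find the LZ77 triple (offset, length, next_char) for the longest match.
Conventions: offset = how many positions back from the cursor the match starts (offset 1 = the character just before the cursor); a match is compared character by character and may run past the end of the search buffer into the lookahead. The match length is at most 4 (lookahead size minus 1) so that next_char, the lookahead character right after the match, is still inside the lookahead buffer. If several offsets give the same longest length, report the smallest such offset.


Try each offset into the search buffer:
  offset=1 (pos 6, char 'a'): match length 0
  offset=2 (pos 5, char 'd'): match length 0
  offset=3 (pos 4, char 'b'): match length 1
  offset=4 (pos 3, char 'b'): match length 3
  offset=5 (pos 2, char 'b'): match length 2
  offset=6 (pos 1, char 'b'): match length 2
  offset=7 (pos 0, char 'a'): match length 0
Longest match has length 3 at offset 4.
next_char = character at position 7 + 3 = 10 -> 'b'

Best match: offset=4, length=3 (matching 'bbd' starting at position 3)
LZ77 triple: (4, 3, 'b')


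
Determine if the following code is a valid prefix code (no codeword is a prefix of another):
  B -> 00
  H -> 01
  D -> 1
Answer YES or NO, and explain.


Checking each pair (does one codeword prefix another?):
  B='00' vs H='01': no prefix
  B='00' vs D='1': no prefix
  H='01' vs B='00': no prefix
  H='01' vs D='1': no prefix
  D='1' vs B='00': no prefix
  D='1' vs H='01': no prefix
No violation found over all pairs.

YES -- this is a valid prefix code. No codeword is a prefix of any other codeword.


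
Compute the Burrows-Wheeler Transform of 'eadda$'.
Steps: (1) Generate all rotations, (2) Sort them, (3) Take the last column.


Rotations (sorted):
  0: $eadda -> last char: a
  1: a$eadd -> last char: d
  2: adda$e -> last char: e
  3: da$ead -> last char: d
  4: dda$ea -> last char: a
  5: eadda$ -> last char: $


BWT = adeda$


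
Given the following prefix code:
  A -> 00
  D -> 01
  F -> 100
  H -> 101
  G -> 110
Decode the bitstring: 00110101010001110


Decoding step by step:
Bits 00 -> A
Bits 110 -> G
Bits 101 -> H
Bits 01 -> D
Bits 00 -> A
Bits 01 -> D
Bits 110 -> G


Decoded message: AGHDADG


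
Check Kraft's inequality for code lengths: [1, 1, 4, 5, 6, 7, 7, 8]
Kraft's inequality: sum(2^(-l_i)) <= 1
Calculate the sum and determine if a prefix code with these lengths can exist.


Sum = 2^(-1) + 2^(-1) + 2^(-4) + 2^(-5) + 2^(-6) + 2^(-7) + 2^(-7) + 2^(-8)
    = 0.5 + 0.5 + 0.0625 + 0.03125 + 0.015625 + 0.0078125 + 0.0078125 + 0.00390625
    = 289/256 = 1.12890625
Since 1.12890625 > 1, Kraft's inequality is NOT satisfied.
A prefix code with these lengths CANNOT exist.

Kraft sum = 1.12890625. Not satisfied.


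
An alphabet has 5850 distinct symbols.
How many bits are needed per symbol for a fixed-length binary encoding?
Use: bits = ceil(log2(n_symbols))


log2(5850) = 12.5142
Bracket: 2^12 = 4096 < 5850 <= 2^13 = 8192
So ceil(log2(5850)) = 13

bits = ceil(log2(5850)) = ceil(12.5142) = 13 bits


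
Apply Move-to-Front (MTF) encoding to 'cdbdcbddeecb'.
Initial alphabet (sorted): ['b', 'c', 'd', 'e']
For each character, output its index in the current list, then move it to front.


MTF encoding:
'c': index 1 in ['b', 'c', 'd', 'e'] -> ['c', 'b', 'd', 'e']
'd': index 2 in ['c', 'b', 'd', 'e'] -> ['d', 'c', 'b', 'e']
'b': index 2 in ['d', 'c', 'b', 'e'] -> ['b', 'd', 'c', 'e']
'd': index 1 in ['b', 'd', 'c', 'e'] -> ['d', 'b', 'c', 'e']
'c': index 2 in ['d', 'b', 'c', 'e'] -> ['c', 'd', 'b', 'e']
'b': index 2 in ['c', 'd', 'b', 'e'] -> ['b', 'c', 'd', 'e']
'd': index 2 in ['b', 'c', 'd', 'e'] -> ['d', 'b', 'c', 'e']
'd': index 0 in ['d', 'b', 'c', 'e'] -> ['d', 'b', 'c', 'e']
'e': index 3 in ['d', 'b', 'c', 'e'] -> ['e', 'd', 'b', 'c']
'e': index 0 in ['e', 'd', 'b', 'c'] -> ['e', 'd', 'b', 'c']
'c': index 3 in ['e', 'd', 'b', 'c'] -> ['c', 'e', 'd', 'b']
'b': index 3 in ['c', 'e', 'd', 'b'] -> ['b', 'c', 'e', 'd']


Output: [1, 2, 2, 1, 2, 2, 2, 0, 3, 0, 3, 3]


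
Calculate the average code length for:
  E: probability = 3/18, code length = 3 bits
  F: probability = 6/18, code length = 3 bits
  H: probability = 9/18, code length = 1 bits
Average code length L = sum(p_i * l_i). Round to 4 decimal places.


Weighted contributions p_i * l_i:
  E: (3/18) * 3 = 9/18
  F: (6/18) * 3 = 18/18
  H: (9/18) * 1 = 9/18
Sum = (9 + 18 + 9)/18 = 36/18

L = 36/18 = 2.0000 bits/symbol


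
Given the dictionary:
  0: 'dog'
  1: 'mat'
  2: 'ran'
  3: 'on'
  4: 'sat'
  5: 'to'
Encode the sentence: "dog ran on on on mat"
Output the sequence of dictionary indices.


Look up each word in the dictionary:
  'dog' -> 0
  'ran' -> 2
  'on' -> 3
  'on' -> 3
  'on' -> 3
  'mat' -> 1

Encoded: [0, 2, 3, 3, 3, 1]


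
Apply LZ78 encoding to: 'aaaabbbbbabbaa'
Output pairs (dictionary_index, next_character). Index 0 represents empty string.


LZ78 encoding steps:
Dictionary: {0: ''}
Step 1: w='' (idx 0), next='a' -> output (0, 'a'), add 'a' as idx 1
Step 2: w='a' (idx 1), next='a' -> output (1, 'a'), add 'aa' as idx 2
Step 3: w='a' (idx 1), next='b' -> output (1, 'b'), add 'ab' as idx 3
Step 4: w='' (idx 0), next='b' -> output (0, 'b'), add 'b' as idx 4
Step 5: w='b' (idx 4), next='b' -> output (4, 'b'), add 'bb' as idx 5
Step 6: w='b' (idx 4), next='a' -> output (4, 'a'), add 'ba' as idx 6
Step 7: w='bb' (idx 5), next='a' -> output (5, 'a'), add 'bba' as idx 7
Step 8: w='a' (idx 1), end of input -> output (1, '')


Encoded: [(0, 'a'), (1, 'a'), (1, 'b'), (0, 'b'), (4, 'b'), (4, 'a'), (5, 'a'), (1, '')]


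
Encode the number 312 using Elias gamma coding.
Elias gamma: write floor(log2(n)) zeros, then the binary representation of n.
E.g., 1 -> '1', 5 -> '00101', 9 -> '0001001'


num_bits = floor(log2(312)) + 1 = 9
leading_zeros = num_bits - 1 = 8
binary(312) = 100111000

Elias gamma(312) = '00000000' + '100111000' = 00000000100111000 (17 bits)


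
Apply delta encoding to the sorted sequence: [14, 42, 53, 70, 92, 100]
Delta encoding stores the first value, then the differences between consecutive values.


First value: 14
Deltas:
  42 - 14 = 28
  53 - 42 = 11
  70 - 53 = 17
  92 - 70 = 22
  100 - 92 = 8


Delta encoded: [14, 28, 11, 17, 22, 8]


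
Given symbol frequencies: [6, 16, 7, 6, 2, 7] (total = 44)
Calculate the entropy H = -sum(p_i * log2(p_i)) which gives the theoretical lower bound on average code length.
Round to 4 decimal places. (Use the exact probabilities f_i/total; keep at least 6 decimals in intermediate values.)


Per-symbol terms -p_i * log2(p_i) with p_i = f_i/44:
  p = 6/44 = 0.136364: log2(p) = -2.874469, -p*log2(p) = 0.391973
  p = 16/44 = 0.363636: log2(p) = -1.459432, -p*log2(p) = 0.530702
  p = 7/44 = 0.159091: log2(p) = -2.652077, -p*log2(p) = 0.421921
  p = 6/44 = 0.136364: log2(p) = -2.874469, -p*log2(p) = 0.391973
  p = 2/44 = 0.045455: log2(p) = -4.459432, -p*log2(p) = 0.202701
  p = 7/44 = 0.159091: log2(p) = -2.652077, -p*log2(p) = 0.421921
H = 0.391973 + 0.530702 + 0.421921 + 0.391973 + 0.202701 + 0.421921 = 2.361191

H = 2.3612 bits/symbol


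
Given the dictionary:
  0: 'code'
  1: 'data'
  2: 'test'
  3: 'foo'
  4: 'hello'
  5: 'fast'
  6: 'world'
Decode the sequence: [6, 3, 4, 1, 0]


Look up each index in the dictionary:
  6 -> 'world'
  3 -> 'foo'
  4 -> 'hello'
  1 -> 'data'
  0 -> 'code'

Decoded: "world foo hello data code"


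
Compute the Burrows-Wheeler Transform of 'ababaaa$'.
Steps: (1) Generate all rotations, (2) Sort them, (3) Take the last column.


Rotations (sorted):
  0: $ababaaa -> last char: a
  1: a$ababaa -> last char: a
  2: aa$ababa -> last char: a
  3: aaa$abab -> last char: b
  4: abaaa$ab -> last char: b
  5: ababaaa$ -> last char: $
  6: baaa$aba -> last char: a
  7: babaaa$a -> last char: a


BWT = aaabb$aa


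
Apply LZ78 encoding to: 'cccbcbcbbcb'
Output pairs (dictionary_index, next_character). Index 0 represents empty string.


LZ78 encoding steps:
Dictionary: {0: ''}
Step 1: w='' (idx 0), next='c' -> output (0, 'c'), add 'c' as idx 1
Step 2: w='c' (idx 1), next='c' -> output (1, 'c'), add 'cc' as idx 2
Step 3: w='' (idx 0), next='b' -> output (0, 'b'), add 'b' as idx 3
Step 4: w='c' (idx 1), next='b' -> output (1, 'b'), add 'cb' as idx 4
Step 5: w='cb' (idx 4), next='b' -> output (4, 'b'), add 'cbb' as idx 5
Step 6: w='cb' (idx 4), end of input -> output (4, '')


Encoded: [(0, 'c'), (1, 'c'), (0, 'b'), (1, 'b'), (4, 'b'), (4, '')]


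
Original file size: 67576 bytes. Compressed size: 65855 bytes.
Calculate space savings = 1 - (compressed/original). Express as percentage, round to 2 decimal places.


ratio = compressed/original = 65855/67576 = 0.974532
savings = 1 - ratio = 1 - 0.974532 = 0.025468
as a percentage: 0.025468 * 100 = 2.55%

Space savings = 1 - 65855/67576 = 2.55%


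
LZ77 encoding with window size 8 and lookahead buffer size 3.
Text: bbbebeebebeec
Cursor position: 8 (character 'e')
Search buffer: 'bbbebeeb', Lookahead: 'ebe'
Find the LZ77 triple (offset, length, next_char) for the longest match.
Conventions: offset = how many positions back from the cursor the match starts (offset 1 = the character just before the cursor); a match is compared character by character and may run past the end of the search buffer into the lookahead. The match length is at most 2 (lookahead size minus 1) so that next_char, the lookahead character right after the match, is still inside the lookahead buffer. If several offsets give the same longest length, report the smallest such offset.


Try each offset into the search buffer:
  offset=1 (pos 7, char 'b'): match length 0
  offset=2 (pos 6, char 'e'): match length 2
  offset=3 (pos 5, char 'e'): match length 1
  offset=4 (pos 4, char 'b'): match length 0
  offset=5 (pos 3, char 'e'): match length 2
  offset=6 (pos 2, char 'b'): match length 0
  offset=7 (pos 1, char 'b'): match length 0
  offset=8 (pos 0, char 'b'): match length 0
Longest match has length 2, found at offsets 2, 5; take the smallest, offset 2.
next_char = character at position 8 + 2 = 10 -> 'e'

Best match: offset=2, length=2 (matching 'eb' starting at position 6)
LZ77 triple: (2, 2, 'e')
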